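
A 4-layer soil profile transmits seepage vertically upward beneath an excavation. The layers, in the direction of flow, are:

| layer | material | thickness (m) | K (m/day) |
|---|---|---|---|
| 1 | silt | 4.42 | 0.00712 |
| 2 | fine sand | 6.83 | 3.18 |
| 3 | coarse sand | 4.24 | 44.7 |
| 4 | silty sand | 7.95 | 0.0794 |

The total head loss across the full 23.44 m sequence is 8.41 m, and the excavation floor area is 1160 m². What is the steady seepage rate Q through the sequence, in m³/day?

Flow is perpendicular to layering, so the layers act in series and the equivalent K is the thickness-weighted harmonic mean.
Total thickness L = 4.42 + 6.83 + 4.24 + 7.95 = 23.44 m.
Σ(b_i/K_i) = 4.42/0.00712 + 6.83/3.18 + 4.24/44.7 + 7.95/0.0794 = 723.2 d.
K_eq = L / Σ(b_i/K_i) = 23.44 / 723.2 = 0.03241 m/day.
Q = K_eq · A · (Δh/L) = 0.03241 × 1160 × (8.41/23.44) = 13.49 m³/day.

13.5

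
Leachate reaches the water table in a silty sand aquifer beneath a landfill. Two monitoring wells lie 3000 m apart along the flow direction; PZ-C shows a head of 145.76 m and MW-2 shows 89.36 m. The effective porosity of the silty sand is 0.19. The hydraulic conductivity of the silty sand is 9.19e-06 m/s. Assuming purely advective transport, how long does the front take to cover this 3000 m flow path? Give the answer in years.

Convert K: 9.19e-06 m/s × 86400 = 0.7940 m/day.
Hydraulic gradient i = (145.76 − 89.36) / 3000 = 56.4 / 3000 = 0.01880.
Darcy flux q = K · i = 0.7940 × 0.01880 = 0.01493 m/day.
Seepage velocity v = q / n_e = 0.01493 / 0.19 = 0.07857 m/day.
Travel time t = L / v = 3000 / 0.07857 = 38185 days = 104.5 years.

105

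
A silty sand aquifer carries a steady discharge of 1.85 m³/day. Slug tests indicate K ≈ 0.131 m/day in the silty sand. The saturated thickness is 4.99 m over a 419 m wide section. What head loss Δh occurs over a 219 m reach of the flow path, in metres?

Cross-sectional area A = 419 × 4.99 = 2091 m².
From Q = K·A·i, i = Q / (K·A) = 1.85 / (0.1310 × 2091) = 0.006754.
Head loss Δh = i · L = 0.006754 × 219 = 1.479 m.

1.48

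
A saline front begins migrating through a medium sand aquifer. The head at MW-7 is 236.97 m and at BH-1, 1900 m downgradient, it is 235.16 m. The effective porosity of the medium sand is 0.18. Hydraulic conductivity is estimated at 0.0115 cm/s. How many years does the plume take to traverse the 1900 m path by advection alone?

98.9

Convert K: 0.0115 cm/s × 864 = 9.936 m/day.
Hydraulic gradient i = (236.97 − 235.16) / 1900 = 1.81 / 1900 = 0.0009526.
Darcy flux q = K · i = 9.936 × 0.0009526 = 0.009465 m/day.
Seepage velocity v = q / n_e = 0.009465 / 0.18 = 0.05259 m/day.
Travel time t = L / v = 1900 / 0.05259 = 36132 days = 98.92 years.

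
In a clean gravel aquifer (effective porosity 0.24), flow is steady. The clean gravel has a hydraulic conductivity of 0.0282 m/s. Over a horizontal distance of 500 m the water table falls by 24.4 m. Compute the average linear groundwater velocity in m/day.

495

Convert K: 0.0282 m/s × 86400 = 2436 m/day.
Hydraulic gradient i = Δh / L = 24.4 / 500 = 0.04880.
Darcy flux q = K · i = 2436 × 0.04880 = 118.9 m/day.
Seepage velocity v = q / n_e = 118.9 / 0.24 = 495.4 m/day.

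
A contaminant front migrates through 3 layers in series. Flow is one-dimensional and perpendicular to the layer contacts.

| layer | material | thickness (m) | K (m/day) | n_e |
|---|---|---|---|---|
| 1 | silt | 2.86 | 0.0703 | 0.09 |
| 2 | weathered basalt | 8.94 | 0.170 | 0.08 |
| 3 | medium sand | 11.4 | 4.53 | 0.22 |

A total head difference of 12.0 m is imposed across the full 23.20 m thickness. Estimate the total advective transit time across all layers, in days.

27.8

With flow normal to the layers, continuity requires the same specific discharge q through every layer.
Σ(b_i/K_i) = 2.86/0.0703 + 8.94/0.170 + 11.4/4.53 = 95.79 d.
q = Δh / Σ(b_i/K_i) = 12.0 / 95.79 = 0.1253 m/day.
In each layer the seepage velocity is v_i = q/n_i, so the layer transit time is t_i = b_i·n_i / q:
  layer 1 (silt): t_1 = 2.86 × 0.09 / 0.1253 = 2.055 d
  layer 2 (weathered basalt): t_2 = 8.94 × 0.08 / 0.1253 = 5.709 d
  layer 3 (medium sand): t_3 = 11.4 × 0.22 / 0.1253 = 20.02 d
Total t = Σ t_i = 27.78 days.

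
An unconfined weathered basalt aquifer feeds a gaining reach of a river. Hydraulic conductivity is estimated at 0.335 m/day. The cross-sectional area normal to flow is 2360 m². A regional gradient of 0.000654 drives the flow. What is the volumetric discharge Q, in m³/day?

Hydraulic gradient i = 0.000654.
Darcy's law: Q = K · A · i = 0.3350 × 2360 × 0.0006540 = 0.5171 m³/day.

0.517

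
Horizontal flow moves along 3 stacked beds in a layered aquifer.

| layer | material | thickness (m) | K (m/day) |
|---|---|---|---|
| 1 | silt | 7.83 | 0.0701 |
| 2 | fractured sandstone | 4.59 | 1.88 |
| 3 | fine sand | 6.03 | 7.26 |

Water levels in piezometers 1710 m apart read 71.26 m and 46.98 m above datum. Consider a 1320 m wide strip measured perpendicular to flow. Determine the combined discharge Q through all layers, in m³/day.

Flow is parallel to layering, so each bed carries its own Darcy discharge and the transmissivities add.
Σ(K_i·b_i) = 0.0701×7.83 + 1.88×4.59 + 7.26×6.03 = 52.96 m²/day.
Hydraulic gradient i = (71.26 − 46.98) / 1710 = 24.28 / 1710 = 0.01420.
Q = Σ(K_i·b_i) · W · i = 52.96 × 1320 × 0.01420 = 992.5 m³/day.

993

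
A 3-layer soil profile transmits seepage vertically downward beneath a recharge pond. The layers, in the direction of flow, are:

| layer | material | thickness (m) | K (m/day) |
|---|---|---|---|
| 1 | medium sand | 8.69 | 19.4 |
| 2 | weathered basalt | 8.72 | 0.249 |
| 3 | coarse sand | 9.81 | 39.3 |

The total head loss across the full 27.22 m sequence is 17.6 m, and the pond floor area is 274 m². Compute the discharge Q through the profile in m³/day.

135

Flow is perpendicular to layering, so the layers act in series and the equivalent K is the thickness-weighted harmonic mean.
Total thickness L = 8.69 + 8.72 + 9.81 = 27.22 m.
Σ(b_i/K_i) = 8.69/19.4 + 8.72/0.249 + 9.81/39.3 = 35.72 d.
K_eq = L / Σ(b_i/K_i) = 27.22 / 35.72 = 0.7621 m/day.
Q = K_eq · A · (Δh/L) = 0.7621 × 274 × (17.6/27.22) = 135.0 m³/day.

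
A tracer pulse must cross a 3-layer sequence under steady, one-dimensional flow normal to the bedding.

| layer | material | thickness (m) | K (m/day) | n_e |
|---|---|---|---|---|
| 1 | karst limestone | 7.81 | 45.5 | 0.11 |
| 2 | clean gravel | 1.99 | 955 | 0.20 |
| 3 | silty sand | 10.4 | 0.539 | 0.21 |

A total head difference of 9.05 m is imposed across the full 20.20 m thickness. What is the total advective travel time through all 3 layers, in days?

With flow normal to the layers, continuity requires the same specific discharge q through every layer.
Σ(b_i/K_i) = 7.81/45.5 + 1.99/955 + 10.4/0.539 = 19.47 d.
q = Δh / Σ(b_i/K_i) = 9.05 / 19.47 = 0.4648 m/day.
In each layer the seepage velocity is v_i = q/n_i, so the layer transit time is t_i = b_i·n_i / q:
  layer 1 (karst limestone): t_1 = 7.81 × 0.11 / 0.4648 = 1.848 d
  layer 2 (clean gravel): t_2 = 1.99 × 0.20 / 0.4648 = 0.8562 d
  layer 3 (silty sand): t_3 = 10.4 × 0.21 / 0.4648 = 4.698 d
Total t = Σ t_i = 7.403 days.

7.40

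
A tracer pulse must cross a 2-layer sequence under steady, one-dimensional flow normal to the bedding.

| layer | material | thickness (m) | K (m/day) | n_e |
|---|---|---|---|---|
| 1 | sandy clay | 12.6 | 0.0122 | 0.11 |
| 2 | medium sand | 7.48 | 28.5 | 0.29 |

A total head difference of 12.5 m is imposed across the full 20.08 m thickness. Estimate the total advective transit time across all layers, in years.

With flow normal to the layers, continuity requires the same specific discharge q through every layer.
Σ(b_i/K_i) = 12.6/0.0122 + 7.48/28.5 = 1033 d.
q = Δh / Σ(b_i/K_i) = 12.5 / 1033 = 0.01210 m/day.
In each layer the seepage velocity is v_i = q/n_i, so the layer transit time is t_i = b_i·n_i / q:
  layer 1 (sandy clay): t_1 = 12.6 × 0.11 / 0.01210 = 114.5 d
  layer 2 (medium sand): t_2 = 7.48 × 0.29 / 0.01210 = 179.3 d
Total t = Σ t_i = 293.8 days = 0.8044 years.

0.804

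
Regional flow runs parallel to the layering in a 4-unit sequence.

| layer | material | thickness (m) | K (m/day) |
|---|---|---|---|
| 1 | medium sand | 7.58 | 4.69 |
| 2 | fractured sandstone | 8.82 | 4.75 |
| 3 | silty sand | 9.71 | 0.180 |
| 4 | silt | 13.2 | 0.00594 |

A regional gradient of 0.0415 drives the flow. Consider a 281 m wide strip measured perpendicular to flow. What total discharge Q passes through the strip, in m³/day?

Flow is parallel to layering, so each bed carries its own Darcy discharge and the transmissivities add.
Σ(K_i·b_i) = 4.69×7.58 + 4.75×8.82 + 0.180×9.71 + 0.00594×13.2 = 79.27 m²/day.
Hydraulic gradient i = 0.0415.
Q = Σ(K_i·b_i) · W · i = 79.27 × 281 × 0.04150 = 924.4 m³/day.

924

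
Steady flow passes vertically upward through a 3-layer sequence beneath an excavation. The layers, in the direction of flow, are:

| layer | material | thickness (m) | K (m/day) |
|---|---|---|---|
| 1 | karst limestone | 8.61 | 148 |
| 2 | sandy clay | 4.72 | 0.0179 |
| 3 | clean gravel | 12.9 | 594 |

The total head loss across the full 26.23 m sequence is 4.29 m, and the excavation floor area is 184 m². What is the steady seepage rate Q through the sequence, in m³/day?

2.99

Flow is perpendicular to layering, so the layers act in series and the equivalent K is the thickness-weighted harmonic mean.
Total thickness L = 8.61 + 4.72 + 12.9 = 26.23 m.
Σ(b_i/K_i) = 8.61/148 + 4.72/0.0179 + 12.9/594 = 263.8 d.
K_eq = L / Σ(b_i/K_i) = 26.23 / 263.8 = 0.09944 m/day.
Q = K_eq · A · (Δh/L) = 0.09944 × 184 × (4.29/26.23) = 2.993 m³/day.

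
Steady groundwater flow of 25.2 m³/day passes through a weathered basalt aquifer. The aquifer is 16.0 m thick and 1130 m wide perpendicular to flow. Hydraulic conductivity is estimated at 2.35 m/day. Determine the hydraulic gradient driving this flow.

Cross-sectional area A = 1130 × 16.0 = 18080 m².
From Q = K·A·i, i = Q / (K·A) = 25.2 / (2.350 × 18080) = 0.0005931.

0.000593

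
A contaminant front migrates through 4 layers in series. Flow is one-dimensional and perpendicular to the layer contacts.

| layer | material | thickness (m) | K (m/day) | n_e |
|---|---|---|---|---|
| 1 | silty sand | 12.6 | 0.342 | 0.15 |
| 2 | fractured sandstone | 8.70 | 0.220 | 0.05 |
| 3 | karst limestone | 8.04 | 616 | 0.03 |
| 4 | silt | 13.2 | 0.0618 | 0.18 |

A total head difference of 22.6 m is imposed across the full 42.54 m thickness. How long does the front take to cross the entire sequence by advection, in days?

With flow normal to the layers, continuity requires the same specific discharge q through every layer.
Σ(b_i/K_i) = 12.6/0.342 + 8.70/0.220 + 8.04/616 + 13.2/0.0618 = 290.0 d.
q = Δh / Σ(b_i/K_i) = 22.6 / 290.0 = 0.07793 m/day.
In each layer the seepage velocity is v_i = q/n_i, so the layer transit time is t_i = b_i·n_i / q:
  layer 1 (silty sand): t_1 = 12.6 × 0.15 / 0.07793 = 24.25 d
  layer 2 (fractured sandstone): t_2 = 8.70 × 0.05 / 0.07793 = 5.582 d
  layer 3 (karst limestone): t_3 = 8.04 × 0.03 / 0.07793 = 3.095 d
  layer 4 (silt): t_4 = 13.2 × 0.18 / 0.07793 = 30.49 d
Total t = Σ t_i = 63.42 days.

63.4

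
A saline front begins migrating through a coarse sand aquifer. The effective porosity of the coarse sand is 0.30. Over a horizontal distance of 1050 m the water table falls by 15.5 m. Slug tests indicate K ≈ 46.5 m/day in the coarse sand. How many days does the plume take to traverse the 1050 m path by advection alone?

459

Hydraulic gradient i = Δh / L = 15.5 / 1050 = 0.01476.
Darcy flux q = K · i = 46.50 × 0.01476 = 0.6864 m/day.
Seepage velocity v = q / n_e = 0.6864 / 0.30 = 2.288 m/day.
Travel time t = L / v = 1050 / 2.288 = 458.9 days.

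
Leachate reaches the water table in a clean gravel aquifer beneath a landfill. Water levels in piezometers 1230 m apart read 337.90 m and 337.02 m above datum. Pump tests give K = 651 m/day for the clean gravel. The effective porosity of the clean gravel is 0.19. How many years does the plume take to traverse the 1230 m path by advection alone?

Hydraulic gradient i = (337.90 − 337.02) / 1230 = 0.88 / 1230 = 0.0007154.
Darcy flux q = K · i = 651.0 × 0.0007154 = 0.4658 m/day.
Seepage velocity v = q / n_e = 0.4658 / 0.19 = 2.451 m/day.
Travel time t = L / v = 1230 / 2.451 = 501.8 days = 1.374 years.

1.37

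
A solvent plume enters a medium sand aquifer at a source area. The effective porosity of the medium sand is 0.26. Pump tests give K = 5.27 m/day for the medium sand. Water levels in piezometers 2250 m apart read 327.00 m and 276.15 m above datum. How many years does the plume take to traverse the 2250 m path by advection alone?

Hydraulic gradient i = (327.00 − 276.15) / 2250 = 50.85 / 2250 = 0.02260.
Darcy flux q = K · i = 5.270 × 0.02260 = 0.1191 m/day.
Seepage velocity v = q / n_e = 0.1191 / 0.26 = 0.4581 m/day.
Travel time t = L / v = 2250 / 0.4581 = 4912 days = 13.45 years.

13.4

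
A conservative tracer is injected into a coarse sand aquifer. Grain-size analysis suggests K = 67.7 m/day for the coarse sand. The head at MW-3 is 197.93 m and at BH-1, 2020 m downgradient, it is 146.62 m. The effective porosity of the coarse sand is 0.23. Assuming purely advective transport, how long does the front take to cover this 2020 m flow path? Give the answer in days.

Hydraulic gradient i = (197.93 − 146.62) / 2020 = 51.31 / 2020 = 0.02540.
Darcy flux q = K · i = 67.70 × 0.02540 = 1.720 m/day.
Seepage velocity v = q / n_e = 1.720 / 0.23 = 7.477 m/day.
Travel time t = L / v = 2020 / 7.477 = 270.2 days.

270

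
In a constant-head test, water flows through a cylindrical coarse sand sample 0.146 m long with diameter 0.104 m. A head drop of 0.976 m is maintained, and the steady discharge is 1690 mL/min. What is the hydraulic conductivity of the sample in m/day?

42.9

Cross-sectional area A = π·(d/2)² = π × (0.104/2)² = 0.008495 m².
Convert discharge: 1690 mL/min = 2.817e-05 m³/s.
Darcy's law rearranged: K = Q·L / (A·Δh) = 2.817e-05 × 0.146 / (0.008495 × 0.976) = 0.0004960 m/s = 42.85 m/day.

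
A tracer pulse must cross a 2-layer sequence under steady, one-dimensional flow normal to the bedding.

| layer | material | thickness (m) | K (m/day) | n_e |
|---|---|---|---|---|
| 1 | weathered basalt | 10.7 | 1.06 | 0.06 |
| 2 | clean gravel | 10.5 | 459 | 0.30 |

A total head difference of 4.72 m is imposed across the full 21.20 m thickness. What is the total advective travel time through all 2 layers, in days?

With flow normal to the layers, continuity requires the same specific discharge q through every layer.
Σ(b_i/K_i) = 10.7/1.06 + 10.5/459 = 10.12 d.
q = Δh / Σ(b_i/K_i) = 4.72 / 10.12 = 0.4665 m/day.
In each layer the seepage velocity is v_i = q/n_i, so the layer transit time is t_i = b_i·n_i / q:
  layer 1 (weathered basalt): t_1 = 10.7 × 0.06 / 0.4665 = 1.376 d
  layer 2 (clean gravel): t_2 = 10.5 × 0.30 / 0.4665 = 6.752 d
Total t = Σ t_i = 8.128 days.

8.13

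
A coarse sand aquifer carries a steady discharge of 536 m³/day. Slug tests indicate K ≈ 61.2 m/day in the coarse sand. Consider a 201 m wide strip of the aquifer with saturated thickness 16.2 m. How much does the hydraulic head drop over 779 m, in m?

Cross-sectional area A = 201 × 16.2 = 3256 m².
From Q = K·A·i, i = Q / (K·A) = 536 / (61.20 × 3256) = 0.002690.
Head loss Δh = i · L = 0.002690 × 779 = 2.095 m.

2.10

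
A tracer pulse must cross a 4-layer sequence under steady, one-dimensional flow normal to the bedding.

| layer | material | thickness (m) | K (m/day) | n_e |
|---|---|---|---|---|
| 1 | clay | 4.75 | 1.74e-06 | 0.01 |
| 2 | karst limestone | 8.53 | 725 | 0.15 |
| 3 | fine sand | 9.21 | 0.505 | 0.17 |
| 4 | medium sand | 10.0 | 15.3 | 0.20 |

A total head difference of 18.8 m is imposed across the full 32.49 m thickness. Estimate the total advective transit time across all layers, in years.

1950

With flow normal to the layers, continuity requires the same specific discharge q through every layer.
Σ(b_i/K_i) = 4.75/1.74e-06 + 8.53/725 + 9.21/0.505 + 10.0/15.3 = 2.730e+06 d.
q = Δh / Σ(b_i/K_i) = 18.8 / 2.730e+06 = 6.887e-06 m/day.
In each layer the seepage velocity is v_i = q/n_i, so the layer transit time is t_i = b_i·n_i / q:
  layer 1 (clay): t_1 = 4.75 × 0.01 / 6.887e-06 = 6897 d
  layer 2 (karst limestone): t_2 = 8.53 × 0.15 / 6.887e-06 = 1.858e+05 d
  layer 3 (fine sand): t_3 = 9.21 × 0.17 / 6.887e-06 = 2.274e+05 d
  layer 4 (medium sand): t_4 = 10.0 × 0.20 / 6.887e-06 = 2.904e+05 d
Total t = Σ t_i = 7.105e+05 days = 1945 years.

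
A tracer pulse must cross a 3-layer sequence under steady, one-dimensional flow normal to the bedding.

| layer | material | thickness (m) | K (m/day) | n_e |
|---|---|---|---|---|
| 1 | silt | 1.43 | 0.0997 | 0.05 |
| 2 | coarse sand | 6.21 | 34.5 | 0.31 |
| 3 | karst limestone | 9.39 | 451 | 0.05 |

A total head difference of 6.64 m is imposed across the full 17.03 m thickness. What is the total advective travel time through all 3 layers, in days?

With flow normal to the layers, continuity requires the same specific discharge q through every layer.
Σ(b_i/K_i) = 1.43/0.0997 + 6.21/34.5 + 9.39/451 = 14.54 d.
q = Δh / Σ(b_i/K_i) = 6.64 / 14.54 = 0.4566 m/day.
In each layer the seepage velocity is v_i = q/n_i, so the layer transit time is t_i = b_i·n_i / q:
  layer 1 (silt): t_1 = 1.43 × 0.05 / 0.4566 = 0.1566 d
  layer 2 (coarse sand): t_2 = 6.21 × 0.31 / 0.4566 = 4.217 d
  layer 3 (karst limestone): t_3 = 9.39 × 0.05 / 0.4566 = 1.028 d
Total t = Σ t_i = 5.402 days.

5.40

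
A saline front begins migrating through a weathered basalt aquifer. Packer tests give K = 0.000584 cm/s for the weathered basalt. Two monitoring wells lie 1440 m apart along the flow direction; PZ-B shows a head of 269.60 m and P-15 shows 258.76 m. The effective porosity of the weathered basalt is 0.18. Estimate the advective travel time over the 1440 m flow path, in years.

187

Convert K: 0.000584 cm/s × 864 = 0.5046 m/day.
Hydraulic gradient i = (269.60 − 258.76) / 1440 = 10.84 / 1440 = 0.007528.
Darcy flux q = K · i = 0.5046 × 0.007528 = 0.003798 m/day.
Seepage velocity v = q / n_e = 0.003798 / 0.18 = 0.02110 m/day.
Travel time t = L / v = 1440 / 0.02110 = 68240 days = 186.8 years.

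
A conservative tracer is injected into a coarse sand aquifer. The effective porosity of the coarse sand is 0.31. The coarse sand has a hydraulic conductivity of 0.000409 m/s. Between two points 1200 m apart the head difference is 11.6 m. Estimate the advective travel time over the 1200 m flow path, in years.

2.98

Convert K: 0.000409 m/s × 86400 = 35.34 m/day.
Hydraulic gradient i = Δh / L = 11.6 / 1200 = 0.009667.
Darcy flux q = K · i = 35.34 × 0.009667 = 0.3416 m/day.
Seepage velocity v = q / n_e = 0.3416 / 0.31 = 1.102 m/day.
Travel time t = L / v = 1200 / 1.102 = 1089 days = 2.982 years.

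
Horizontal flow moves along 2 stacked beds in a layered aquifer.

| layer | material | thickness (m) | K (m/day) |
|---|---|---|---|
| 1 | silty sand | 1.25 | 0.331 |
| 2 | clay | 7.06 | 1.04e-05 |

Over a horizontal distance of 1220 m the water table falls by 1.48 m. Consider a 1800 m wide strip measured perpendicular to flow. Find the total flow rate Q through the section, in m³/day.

0.904

Flow is parallel to layering, so each bed carries its own Darcy discharge and the transmissivities add.
Σ(K_i·b_i) = 0.331×1.25 + 1.04e-05×7.06 = 0.4138 m²/day.
Hydraulic gradient i = Δh / L = 1.48 / 1220 = 0.001213.
Q = Σ(K_i·b_i) · W · i = 0.4138 × 1800 × 0.001213 = 0.9036 m³/day.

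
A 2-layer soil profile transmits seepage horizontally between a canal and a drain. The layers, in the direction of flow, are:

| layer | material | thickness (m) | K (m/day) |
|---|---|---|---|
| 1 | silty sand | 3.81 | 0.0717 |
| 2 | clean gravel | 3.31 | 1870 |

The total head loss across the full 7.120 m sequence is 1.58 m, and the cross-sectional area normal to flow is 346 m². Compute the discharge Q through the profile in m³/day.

10.3

Flow is perpendicular to layering, so the layers act in series and the equivalent K is the thickness-weighted harmonic mean.
Total thickness L = 3.81 + 3.31 = 7.120 m.
Σ(b_i/K_i) = 3.81/0.0717 + 3.31/1870 = 53.14 d.
K_eq = L / Σ(b_i/K_i) = 7.120 / 53.14 = 0.1340 m/day.
Q = K_eq · A · (Δh/L) = 0.1340 × 346 × (1.58/7.120) = 10.29 m³/day.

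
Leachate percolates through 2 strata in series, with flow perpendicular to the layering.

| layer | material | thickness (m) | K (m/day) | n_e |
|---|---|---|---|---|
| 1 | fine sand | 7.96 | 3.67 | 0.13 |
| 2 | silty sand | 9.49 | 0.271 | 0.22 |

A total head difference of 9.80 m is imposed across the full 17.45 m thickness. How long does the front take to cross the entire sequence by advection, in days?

With flow normal to the layers, continuity requires the same specific discharge q through every layer.
Σ(b_i/K_i) = 7.96/3.67 + 9.49/0.271 = 37.19 d.
q = Δh / Σ(b_i/K_i) = 9.80 / 37.19 = 0.2635 m/day.
In each layer the seepage velocity is v_i = q/n_i, so the layer transit time is t_i = b_i·n_i / q:
  layer 1 (fine sand): t_1 = 7.96 × 0.13 / 0.2635 = 3.927 d
  layer 2 (silty sand): t_2 = 9.49 × 0.22 / 0.2635 = 7.922 d
Total t = Σ t_i = 11.85 days.

11.8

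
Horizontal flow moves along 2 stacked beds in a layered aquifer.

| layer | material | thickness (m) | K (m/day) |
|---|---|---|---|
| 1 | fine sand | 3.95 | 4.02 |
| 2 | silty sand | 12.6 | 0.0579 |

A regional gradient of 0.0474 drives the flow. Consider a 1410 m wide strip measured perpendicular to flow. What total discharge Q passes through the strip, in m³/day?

1110

Flow is parallel to layering, so each bed carries its own Darcy discharge and the transmissivities add.
Σ(K_i·b_i) = 4.02×3.95 + 0.0579×12.6 = 16.61 m²/day.
Hydraulic gradient i = 0.0474.
Q = Σ(K_i·b_i) · W · i = 16.61 × 1410 × 0.04740 = 1110 m³/day.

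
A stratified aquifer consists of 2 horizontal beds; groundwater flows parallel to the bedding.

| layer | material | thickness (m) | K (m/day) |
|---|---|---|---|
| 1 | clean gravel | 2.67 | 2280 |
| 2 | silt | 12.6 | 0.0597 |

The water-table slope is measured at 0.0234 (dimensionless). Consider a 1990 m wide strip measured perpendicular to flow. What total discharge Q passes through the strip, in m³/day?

284000

Flow is parallel to layering, so each bed carries its own Darcy discharge and the transmissivities add.
Σ(K_i·b_i) = 2280×2.67 + 0.0597×12.6 = 6088 m²/day.
Hydraulic gradient i = 0.0234.
Q = Σ(K_i·b_i) · W · i = 6088 × 1990 × 0.02340 = 2.835e+05 m³/day.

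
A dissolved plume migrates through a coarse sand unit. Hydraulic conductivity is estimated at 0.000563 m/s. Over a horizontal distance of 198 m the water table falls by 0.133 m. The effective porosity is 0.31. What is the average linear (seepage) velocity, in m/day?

0.105

Convert K: 0.000563 m/s × 86400 = 48.64 m/day.
Hydraulic gradient i = Δh / L = 0.133 / 198 = 0.0006717.
Darcy flux q = K · i = 48.64 × 0.0006717 = 0.03267 m/day.
Seepage velocity v = q / n_e = 0.03267 / 0.31 = 0.1054 m/day.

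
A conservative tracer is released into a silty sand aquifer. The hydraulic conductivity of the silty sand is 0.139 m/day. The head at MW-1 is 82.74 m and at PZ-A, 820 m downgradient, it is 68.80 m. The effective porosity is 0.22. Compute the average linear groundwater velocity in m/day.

0.0107

Hydraulic gradient i = (82.74 − 68.80) / 820 = 13.94 / 820 = 0.01700.
Darcy flux q = K · i = 0.1390 × 0.01700 = 0.002363 m/day.
Seepage velocity v = q / n_e = 0.002363 / 0.22 = 0.01074 m/day.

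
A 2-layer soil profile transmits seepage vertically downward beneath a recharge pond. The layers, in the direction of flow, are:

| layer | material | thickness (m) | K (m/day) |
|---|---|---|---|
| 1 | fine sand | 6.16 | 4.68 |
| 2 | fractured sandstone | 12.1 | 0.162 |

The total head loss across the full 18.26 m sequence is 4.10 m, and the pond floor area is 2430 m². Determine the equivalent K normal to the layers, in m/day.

0.240

Flow is perpendicular to layering, so the layers act in series and the equivalent K is the thickness-weighted harmonic mean.
Total thickness L = 6.16 + 12.1 = 18.26 m.
Σ(b_i/K_i) = 6.16/4.68 + 12.1/0.162 = 76.01 d.
K_eq = L / Σ(b_i/K_i) = 18.26 / 76.01 = 0.2402 m/day.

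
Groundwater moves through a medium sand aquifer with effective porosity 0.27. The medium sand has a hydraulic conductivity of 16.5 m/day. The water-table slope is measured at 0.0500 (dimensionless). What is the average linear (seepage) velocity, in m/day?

Hydraulic gradient i = 0.0500.
Darcy flux q = K · i = 16.50 × 0.05000 = 0.8250 m/day.
Seepage velocity v = q / n_e = 0.8250 / 0.27 = 3.056 m/day.

3.06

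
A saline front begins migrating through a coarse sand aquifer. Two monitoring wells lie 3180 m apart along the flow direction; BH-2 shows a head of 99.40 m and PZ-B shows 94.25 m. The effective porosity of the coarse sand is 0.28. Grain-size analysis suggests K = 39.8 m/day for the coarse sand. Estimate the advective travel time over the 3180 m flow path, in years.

37.8

Hydraulic gradient i = (99.40 − 94.25) / 3180 = 5.15 / 3180 = 0.001619.
Darcy flux q = K · i = 39.80 × 0.001619 = 0.06446 m/day.
Seepage velocity v = q / n_e = 0.06446 / 0.28 = 0.2302 m/day.
Travel time t = L / v = 3180 / 0.2302 = 13814 days = 37.82 years.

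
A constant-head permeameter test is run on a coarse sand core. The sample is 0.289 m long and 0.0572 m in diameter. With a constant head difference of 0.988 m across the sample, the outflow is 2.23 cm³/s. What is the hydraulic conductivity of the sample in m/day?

21.9

Cross-sectional area A = π·(d/2)² = π × (0.0572/2)² = 0.002570 m².
Convert discharge: 2.23 cm³/s = 2.230e-06 m³/s.
Darcy's law rearranged: K = Q·L / (A·Δh) = 2.230e-06 × 0.289 / (0.002570 × 0.988) = 0.0002538 m/s = 21.93 m/day.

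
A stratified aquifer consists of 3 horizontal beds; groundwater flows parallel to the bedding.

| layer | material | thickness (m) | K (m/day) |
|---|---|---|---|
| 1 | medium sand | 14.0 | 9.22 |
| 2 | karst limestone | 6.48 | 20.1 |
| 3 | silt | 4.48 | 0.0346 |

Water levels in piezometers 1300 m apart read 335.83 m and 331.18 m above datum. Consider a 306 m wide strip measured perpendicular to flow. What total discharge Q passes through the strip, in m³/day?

284

Flow is parallel to layering, so each bed carries its own Darcy discharge and the transmissivities add.
Σ(K_i·b_i) = 9.22×14.0 + 20.1×6.48 + 0.0346×4.48 = 259.5 m²/day.
Hydraulic gradient i = (335.83 − 331.18) / 1300 = 4.65 / 1300 = 0.003577.
Q = Σ(K_i·b_i) · W · i = 259.5 × 306 × 0.003577 = 284.0 m³/day.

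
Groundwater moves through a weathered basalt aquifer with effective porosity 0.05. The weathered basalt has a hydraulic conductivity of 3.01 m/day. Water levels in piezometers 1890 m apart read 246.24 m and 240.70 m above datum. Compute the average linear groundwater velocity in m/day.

Hydraulic gradient i = (246.24 − 240.70) / 1890 = 5.54 / 1890 = 0.002931.
Darcy flux q = K · i = 3.010 × 0.002931 = 0.008823 m/day.
Seepage velocity v = q / n_e = 0.008823 / 0.05 = 0.1765 m/day.

0.176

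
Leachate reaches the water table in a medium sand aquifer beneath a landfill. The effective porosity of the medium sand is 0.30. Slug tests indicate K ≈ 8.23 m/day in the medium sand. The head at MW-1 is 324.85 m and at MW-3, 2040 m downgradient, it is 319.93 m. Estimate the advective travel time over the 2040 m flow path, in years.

Hydraulic gradient i = (324.85 − 319.93) / 2040 = 4.92 / 2040 = 0.002412.
Darcy flux q = K · i = 8.230 × 0.002412 = 0.01985 m/day.
Seepage velocity v = q / n_e = 0.01985 / 0.30 = 0.06616 m/day.
Travel time t = L / v = 2040 / 0.06616 = 30833 days = 84.42 years.

84.4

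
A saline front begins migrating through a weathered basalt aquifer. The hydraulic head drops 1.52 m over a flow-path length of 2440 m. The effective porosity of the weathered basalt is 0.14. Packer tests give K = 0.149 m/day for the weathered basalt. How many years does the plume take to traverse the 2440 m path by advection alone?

Hydraulic gradient i = Δh / L = 1.52 / 2440 = 0.0006230.
Darcy flux q = K · i = 0.1490 × 0.0006230 = 9.282e-05 m/day.
Seepage velocity v = q / n_e = 9.282e-05 / 0.14 = 0.0006630 m/day.
Travel time t = L / v = 2440 / 0.0006630 = 3.680e+06 days = 10076 years.

10100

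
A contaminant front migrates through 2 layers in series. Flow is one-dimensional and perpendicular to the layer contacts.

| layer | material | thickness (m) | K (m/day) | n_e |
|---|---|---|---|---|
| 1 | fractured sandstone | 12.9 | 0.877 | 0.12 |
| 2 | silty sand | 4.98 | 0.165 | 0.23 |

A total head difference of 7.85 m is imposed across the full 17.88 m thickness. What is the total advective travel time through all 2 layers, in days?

With flow normal to the layers, continuity requires the same specific discharge q through every layer.
Σ(b_i/K_i) = 12.9/0.877 + 4.98/0.165 = 44.89 d.
q = Δh / Σ(b_i/K_i) = 7.85 / 44.89 = 0.1749 m/day.
In each layer the seepage velocity is v_i = q/n_i, so the layer transit time is t_i = b_i·n_i / q:
  layer 1 (fractured sandstone): t_1 = 12.9 × 0.12 / 0.1749 = 8.852 d
  layer 2 (silty sand): t_2 = 4.98 × 0.23 / 0.1749 = 6.550 d
Total t = Σ t_i = 15.40 days.

15.4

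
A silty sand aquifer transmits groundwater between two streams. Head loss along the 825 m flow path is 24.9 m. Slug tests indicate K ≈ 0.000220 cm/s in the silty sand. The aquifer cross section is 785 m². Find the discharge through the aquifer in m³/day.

Convert K: 0.000220 cm/s × 864 = 0.1901 m/day.
Hydraulic gradient i = Δh / L = 24.9 / 825 = 0.03018.
Darcy's law: Q = K · A · i = 0.1901 × 785.0 × 0.03018 = 4.504 m³/day.

4.50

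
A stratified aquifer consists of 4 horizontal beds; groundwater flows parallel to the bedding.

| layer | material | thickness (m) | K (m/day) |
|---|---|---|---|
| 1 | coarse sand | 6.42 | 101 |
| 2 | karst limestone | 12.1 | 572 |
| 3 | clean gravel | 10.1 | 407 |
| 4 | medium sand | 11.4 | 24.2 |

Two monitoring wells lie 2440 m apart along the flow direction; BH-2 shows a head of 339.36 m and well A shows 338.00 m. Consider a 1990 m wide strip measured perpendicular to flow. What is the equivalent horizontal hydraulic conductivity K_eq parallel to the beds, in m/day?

Flow is parallel to layering, so each bed carries its own Darcy discharge and the transmissivities add.
Σ(K_i·b_i) = 101×6.42 + 572×12.1 + 407×10.1 + 24.2×11.4 = 11956 m²/day.
Total thickness b = 40.02 m, so K_eq = Σ(K_i·b_i)/b = 298.8 m/day.

299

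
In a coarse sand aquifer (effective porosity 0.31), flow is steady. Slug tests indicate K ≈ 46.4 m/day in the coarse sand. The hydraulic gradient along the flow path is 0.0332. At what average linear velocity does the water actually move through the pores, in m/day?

4.97

Hydraulic gradient i = 0.0332.
Darcy flux q = K · i = 46.40 × 0.03320 = 1.540 m/day.
Seepage velocity v = q / n_e = 1.540 / 0.31 = 4.969 m/day.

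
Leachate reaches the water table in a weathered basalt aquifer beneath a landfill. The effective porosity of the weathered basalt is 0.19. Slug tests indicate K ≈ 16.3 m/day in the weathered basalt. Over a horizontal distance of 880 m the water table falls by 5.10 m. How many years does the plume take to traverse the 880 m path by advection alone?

4.85

Hydraulic gradient i = Δh / L = 5.10 / 880 = 0.005795.
Darcy flux q = K · i = 16.30 × 0.005795 = 0.09447 m/day.
Seepage velocity v = q / n_e = 0.09447 / 0.19 = 0.4972 m/day.
Travel time t = L / v = 880 / 0.4972 = 1770 days = 4.846 years.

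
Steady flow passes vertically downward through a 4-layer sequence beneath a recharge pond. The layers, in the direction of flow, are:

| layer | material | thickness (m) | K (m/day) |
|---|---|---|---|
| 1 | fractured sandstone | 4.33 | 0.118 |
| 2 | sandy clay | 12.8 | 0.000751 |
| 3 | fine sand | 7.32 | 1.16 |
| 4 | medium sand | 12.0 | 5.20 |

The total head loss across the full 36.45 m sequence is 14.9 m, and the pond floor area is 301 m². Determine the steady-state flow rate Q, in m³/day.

0.262

Flow is perpendicular to layering, so the layers act in series and the equivalent K is the thickness-weighted harmonic mean.
Total thickness L = 4.33 + 12.8 + 7.32 + 12.0 = 36.45 m.
Σ(b_i/K_i) = 4.33/0.118 + 12.8/0.000751 + 7.32/1.16 + 12.0/5.20 = 17089 d.
K_eq = L / Σ(b_i/K_i) = 36.45 / 17089 = 0.002133 m/day.
Q = K_eq · A · (Δh/L) = 0.002133 × 301 × (14.9/36.45) = 0.2624 m³/day.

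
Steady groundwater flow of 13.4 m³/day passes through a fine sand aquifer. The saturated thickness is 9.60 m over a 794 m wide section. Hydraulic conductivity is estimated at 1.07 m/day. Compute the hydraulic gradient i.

0.00164

Cross-sectional area A = 794 × 9.60 = 7622 m².
From Q = K·A·i, i = Q / (K·A) = 13.4 / (1.070 × 7622) = 0.001643.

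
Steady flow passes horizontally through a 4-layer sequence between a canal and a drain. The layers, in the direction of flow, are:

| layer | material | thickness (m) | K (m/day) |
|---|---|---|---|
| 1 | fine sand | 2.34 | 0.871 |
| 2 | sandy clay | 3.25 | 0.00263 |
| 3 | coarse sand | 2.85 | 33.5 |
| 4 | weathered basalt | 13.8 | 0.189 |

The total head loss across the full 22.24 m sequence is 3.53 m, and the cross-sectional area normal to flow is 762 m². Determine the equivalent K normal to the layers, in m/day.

Flow is perpendicular to layering, so the layers act in series and the equivalent K is the thickness-weighted harmonic mean.
Total thickness L = 2.34 + 3.25 + 2.85 + 13.8 = 22.24 m.
Σ(b_i/K_i) = 2.34/0.871 + 3.25/0.00263 + 2.85/33.5 + 13.8/0.189 = 1312 d.
K_eq = L / Σ(b_i/K_i) = 22.24 / 1312 = 0.01696 m/day.

0.0170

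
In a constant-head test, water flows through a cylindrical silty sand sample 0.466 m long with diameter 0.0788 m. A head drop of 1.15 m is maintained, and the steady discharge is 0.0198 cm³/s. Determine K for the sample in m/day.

0.142

Cross-sectional area A = π·(d/2)² = π × (0.0788/2)² = 0.004877 m².
Convert discharge: 0.0198 cm³/s = 1.980e-08 m³/s.
Darcy's law rearranged: K = Q·L / (A·Δh) = 1.980e-08 × 0.466 / (0.004877 × 1.15) = 1.645e-06 m/s = 0.1421 m/day.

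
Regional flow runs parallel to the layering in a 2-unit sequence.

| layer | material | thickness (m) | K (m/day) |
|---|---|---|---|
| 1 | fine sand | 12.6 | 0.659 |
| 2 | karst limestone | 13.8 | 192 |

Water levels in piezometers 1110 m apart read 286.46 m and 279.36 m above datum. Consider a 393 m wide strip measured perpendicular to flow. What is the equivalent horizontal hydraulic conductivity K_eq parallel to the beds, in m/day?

101

Flow is parallel to layering, so each bed carries its own Darcy discharge and the transmissivities add.
Σ(K_i·b_i) = 0.659×12.6 + 192×13.8 = 2658 m²/day.
Total thickness b = 26.40 m, so K_eq = Σ(K_i·b_i)/b = 100.7 m/day.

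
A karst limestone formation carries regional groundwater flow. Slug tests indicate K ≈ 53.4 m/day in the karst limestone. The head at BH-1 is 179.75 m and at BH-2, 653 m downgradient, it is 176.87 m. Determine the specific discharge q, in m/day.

Hydraulic gradient i = (179.75 − 176.87) / 653 = 2.88 / 653 = 0.004410.
Specific discharge q = K · i = 53.40 × 0.004410 = 0.2355 m/day.

0.236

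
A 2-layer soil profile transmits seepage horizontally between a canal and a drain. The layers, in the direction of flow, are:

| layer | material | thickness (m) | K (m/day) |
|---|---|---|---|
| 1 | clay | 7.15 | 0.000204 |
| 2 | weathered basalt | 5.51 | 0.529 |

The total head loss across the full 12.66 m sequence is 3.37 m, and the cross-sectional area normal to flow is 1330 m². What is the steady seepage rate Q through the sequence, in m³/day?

0.128

Flow is perpendicular to layering, so the layers act in series and the equivalent K is the thickness-weighted harmonic mean.
Total thickness L = 7.15 + 5.51 = 12.66 m.
Σ(b_i/K_i) = 7.15/0.000204 + 5.51/0.529 = 35059 d.
K_eq = L / Σ(b_i/K_i) = 12.66 / 35059 = 0.0003611 m/day.
Q = K_eq · A · (Δh/L) = 0.0003611 × 1330 × (3.37/12.66) = 0.1278 m³/day.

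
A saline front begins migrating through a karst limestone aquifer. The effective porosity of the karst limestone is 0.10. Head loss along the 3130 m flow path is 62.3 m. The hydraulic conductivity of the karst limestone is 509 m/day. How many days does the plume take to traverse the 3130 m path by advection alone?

Hydraulic gradient i = Δh / L = 62.3 / 3130 = 0.01990.
Darcy flux q = K · i = 509.0 × 0.01990 = 10.13 m/day.
Seepage velocity v = q / n_e = 10.13 / 0.10 = 101.3 m/day.
Travel time t = L / v = 3130 / 101.3 = 30.89 days.

30.9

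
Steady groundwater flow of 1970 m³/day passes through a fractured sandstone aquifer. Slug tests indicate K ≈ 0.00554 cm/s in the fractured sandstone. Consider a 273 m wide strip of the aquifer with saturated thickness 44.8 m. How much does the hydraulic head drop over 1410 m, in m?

47.4

Convert K: 0.00554 cm/s × 864 = 4.787 m/day.
Cross-sectional area A = 273 × 44.8 = 12230 m².
From Q = K·A·i, i = Q / (K·A) = 1970 / (4.787 × 12230) = 0.03365.
Head loss Δh = i · L = 0.03365 × 1410 = 47.45 m.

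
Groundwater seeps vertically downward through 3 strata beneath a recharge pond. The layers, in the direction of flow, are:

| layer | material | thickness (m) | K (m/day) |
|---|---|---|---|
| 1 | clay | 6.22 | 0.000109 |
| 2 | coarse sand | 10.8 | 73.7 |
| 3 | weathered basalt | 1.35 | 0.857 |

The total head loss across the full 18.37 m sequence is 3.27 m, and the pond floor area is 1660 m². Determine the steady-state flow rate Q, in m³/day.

Flow is perpendicular to layering, so the layers act in series and the equivalent K is the thickness-weighted harmonic mean.
Total thickness L = 6.22 + 10.8 + 1.35 = 18.37 m.
Σ(b_i/K_i) = 6.22/0.000109 + 10.8/73.7 + 1.35/0.857 = 57066 d.
K_eq = L / Σ(b_i/K_i) = 18.37 / 57066 = 0.0003219 m/day.
Q = K_eq · A · (Δh/L) = 0.0003219 × 1660 × (3.27/18.37) = 0.09512 m³/day.

0.0951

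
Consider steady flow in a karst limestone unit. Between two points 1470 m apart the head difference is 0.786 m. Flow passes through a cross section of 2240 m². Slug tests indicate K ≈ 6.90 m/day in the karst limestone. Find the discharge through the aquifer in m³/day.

Hydraulic gradient i = Δh / L = 0.786 / 1470 = 0.0005347.
Darcy's law: Q = K · A · i = 6.900 × 2240 × 0.0005347 = 8.264 m³/day.

8.26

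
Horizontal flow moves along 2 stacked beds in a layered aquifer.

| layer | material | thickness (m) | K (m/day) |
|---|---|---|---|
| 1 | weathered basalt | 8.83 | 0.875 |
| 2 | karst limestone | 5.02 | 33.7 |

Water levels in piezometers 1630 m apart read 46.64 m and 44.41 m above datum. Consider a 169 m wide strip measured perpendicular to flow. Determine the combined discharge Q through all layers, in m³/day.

40.9

Flow is parallel to layering, so each bed carries its own Darcy discharge and the transmissivities add.
Σ(K_i·b_i) = 0.875×8.83 + 33.7×5.02 = 176.9 m²/day.
Hydraulic gradient i = (46.64 − 44.41) / 1630 = 2.23 / 1630 = 0.001368.
Q = Σ(K_i·b_i) · W · i = 176.9 × 169 × 0.001368 = 40.90 m³/day.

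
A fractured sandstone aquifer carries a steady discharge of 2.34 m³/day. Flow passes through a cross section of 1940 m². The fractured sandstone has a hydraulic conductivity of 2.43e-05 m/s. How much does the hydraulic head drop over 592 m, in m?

0.340

Convert K: 2.43e-05 m/s × 86400 = 2.100 m/day.
From Q = K·A·i, i = Q / (K·A) = 2.34 / (2.100 × 1940) = 0.0005745.
Head loss Δh = i · L = 0.0005745 × 592 = 0.3401 m.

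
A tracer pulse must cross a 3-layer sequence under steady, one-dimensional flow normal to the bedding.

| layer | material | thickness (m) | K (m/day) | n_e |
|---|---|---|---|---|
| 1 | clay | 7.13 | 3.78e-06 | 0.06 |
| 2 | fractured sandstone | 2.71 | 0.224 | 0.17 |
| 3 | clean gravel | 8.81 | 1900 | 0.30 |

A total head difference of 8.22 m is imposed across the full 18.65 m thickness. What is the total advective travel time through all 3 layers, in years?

2220

With flow normal to the layers, continuity requires the same specific discharge q through every layer.
Σ(b_i/K_i) = 7.13/3.78e-06 + 2.71/0.224 + 8.81/1900 = 1.886e+06 d.
q = Δh / Σ(b_i/K_i) = 8.22 / 1.886e+06 = 4.358e-06 m/day.
In each layer the seepage velocity is v_i = q/n_i, so the layer transit time is t_i = b_i·n_i / q:
  layer 1 (clay): t_1 = 7.13 × 0.06 / 4.358e-06 = 98168 d
  layer 2 (fractured sandstone): t_2 = 2.71 × 0.17 / 4.358e-06 = 1.057e+05 d
  layer 3 (clean gravel): t_3 = 8.81 × 0.30 / 4.358e-06 = 6.065e+05 d
Total t = Σ t_i = 8.104e+05 days = 2219 years.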